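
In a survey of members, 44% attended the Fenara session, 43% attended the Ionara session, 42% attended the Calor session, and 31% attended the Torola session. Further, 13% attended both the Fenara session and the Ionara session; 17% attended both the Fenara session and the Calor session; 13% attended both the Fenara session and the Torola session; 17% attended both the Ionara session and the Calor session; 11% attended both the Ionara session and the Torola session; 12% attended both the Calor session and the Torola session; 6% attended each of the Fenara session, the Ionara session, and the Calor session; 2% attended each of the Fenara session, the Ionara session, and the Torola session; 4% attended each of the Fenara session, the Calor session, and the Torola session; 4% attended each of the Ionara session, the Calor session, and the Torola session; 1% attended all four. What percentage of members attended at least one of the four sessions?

P(≥1) = 44 + 43 + 42 + 31 − 13 − 17 − 13 − 17 − 11 − 12 + 6 + 2 + 4 + 4 − 1 = 92%

92%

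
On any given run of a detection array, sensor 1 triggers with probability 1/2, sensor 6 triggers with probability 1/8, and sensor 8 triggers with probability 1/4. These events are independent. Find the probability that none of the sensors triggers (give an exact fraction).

21/64

Independence gives P(none) = ∏(1 − pᵢ).
P(none) = (1 − 1/2) × (1 − 1/8) × (1 − 1/4) = 1/2 × 7/8 × 3/4 = 21/64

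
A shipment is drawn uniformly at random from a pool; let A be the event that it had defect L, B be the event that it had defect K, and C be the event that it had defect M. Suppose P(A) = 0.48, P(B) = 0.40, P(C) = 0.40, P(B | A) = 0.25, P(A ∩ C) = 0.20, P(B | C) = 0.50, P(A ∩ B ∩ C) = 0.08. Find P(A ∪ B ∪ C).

0.84

P(A ∩ B) = P(A)·P(B|A) = 0.48 × 0.25 = 0.12
P(B ∩ C) = P(C)·P(B|C) = 0.40 × 0.50 = 0.20
Apply inclusion-exclusion:
P(A ∪ B ∪ C) = 0.48 + 0.40 + 0.40 − 0.12 − 0.20 − 0.20 + 0.08 = 0.84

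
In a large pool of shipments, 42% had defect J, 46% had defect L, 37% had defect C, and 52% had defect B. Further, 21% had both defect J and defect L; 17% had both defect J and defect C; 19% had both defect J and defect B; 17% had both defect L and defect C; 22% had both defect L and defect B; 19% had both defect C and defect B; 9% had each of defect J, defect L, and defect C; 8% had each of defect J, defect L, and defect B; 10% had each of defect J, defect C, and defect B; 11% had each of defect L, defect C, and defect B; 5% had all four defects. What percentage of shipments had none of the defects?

5%

P(≥1) = 42 + 46 + 37 + 52 − 21 − 17 − 19 − 17 − 22 − 19 + 9 + 8 + 10 + 11 − 5 = 95%
P(none) = 100% − 95% = 5%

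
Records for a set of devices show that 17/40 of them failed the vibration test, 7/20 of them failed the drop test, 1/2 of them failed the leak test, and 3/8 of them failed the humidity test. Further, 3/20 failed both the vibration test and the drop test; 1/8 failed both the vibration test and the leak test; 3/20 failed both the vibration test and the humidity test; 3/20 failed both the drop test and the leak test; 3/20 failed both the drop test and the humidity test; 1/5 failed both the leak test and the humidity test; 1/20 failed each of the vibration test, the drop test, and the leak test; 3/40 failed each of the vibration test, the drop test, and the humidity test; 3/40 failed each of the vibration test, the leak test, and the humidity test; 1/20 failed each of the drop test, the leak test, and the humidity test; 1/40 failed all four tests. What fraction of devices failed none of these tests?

1/20

By inclusion–exclusion:
P(≥1) = 17/40 + 7/20 + 1/2 + 3/8 − 3/20 − 1/8 − 3/20 − 3/20 − 3/20 − 1/5 + 1/20 + 3/40 + 3/40 + 1/20 − 1/40 = 19/20
P(none) = 1 − 19/20 = 1/20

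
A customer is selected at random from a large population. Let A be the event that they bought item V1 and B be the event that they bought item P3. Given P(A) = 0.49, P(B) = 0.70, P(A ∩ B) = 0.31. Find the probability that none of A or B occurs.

0.12

By inclusion–exclusion:
P(A ∪ B) = 0.49 + 0.70 − 0.31 = 0.88
P(none) = 1 − 0.88 = 0.12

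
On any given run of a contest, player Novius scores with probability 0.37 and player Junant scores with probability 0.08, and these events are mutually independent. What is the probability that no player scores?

0.5796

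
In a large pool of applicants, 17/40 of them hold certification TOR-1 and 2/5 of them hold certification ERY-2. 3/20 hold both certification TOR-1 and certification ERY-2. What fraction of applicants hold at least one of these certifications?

P(at least one) = 17/40 + 2/5 − 3/20 = 27/40

27/40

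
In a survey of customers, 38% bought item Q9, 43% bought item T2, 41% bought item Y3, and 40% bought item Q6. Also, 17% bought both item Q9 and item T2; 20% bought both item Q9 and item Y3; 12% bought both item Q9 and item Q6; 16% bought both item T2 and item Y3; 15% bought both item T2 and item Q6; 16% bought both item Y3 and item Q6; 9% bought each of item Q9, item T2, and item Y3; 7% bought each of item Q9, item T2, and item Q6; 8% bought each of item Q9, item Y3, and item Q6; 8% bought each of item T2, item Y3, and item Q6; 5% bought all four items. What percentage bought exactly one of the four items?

46%

Using the inclusion–exclusion count for exactly one event:
P(exactly one) = 38 + 43 + 41 + 40 − 2·17 − 2·20 − 2·12 − 2·16 − 2·15 − 2·16 + 3·9 + 3·7 + 3·8 + 3·8 − 4·5 = 46%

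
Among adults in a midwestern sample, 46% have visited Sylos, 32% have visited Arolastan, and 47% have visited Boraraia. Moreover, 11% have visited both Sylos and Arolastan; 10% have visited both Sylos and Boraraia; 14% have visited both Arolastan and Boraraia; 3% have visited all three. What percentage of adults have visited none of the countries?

7%

P(≥1) = 46 + 32 + 47 − 11 − 10 − 14 + 3 = 93%
P(none) = 100% − 93% = 7%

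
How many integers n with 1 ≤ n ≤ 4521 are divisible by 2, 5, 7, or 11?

Using inclusion–exclusion:
⌊4521/2⌋ + ⌊4521/5⌋ + ⌊4521/7⌋ + ⌊4521/11⌋ − ⌊4521/10⌋ − ⌊4521/14⌋ − ⌊4521/22⌋ − ⌊4521/35⌋ − ⌊4521/55⌋ − ⌊4521/77⌋ + ⌊4521/70⌋ + ⌊4521/110⌋ + ⌊4521/154⌋ + ⌊4521/385⌋ − ⌊4521/770⌋ = 2260 + 904 + 645 + 411 − 452 − 322 − 205 − 129 − 82 − 58 + 64 + 41 + 29 + 11 − 5 = 3112

3112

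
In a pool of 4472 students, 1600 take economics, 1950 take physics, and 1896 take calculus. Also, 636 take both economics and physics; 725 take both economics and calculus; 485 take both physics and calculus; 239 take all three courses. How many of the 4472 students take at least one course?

|at least one| = 1600 + 1950 + 1896 − 636 − 725 − 485 + 239 = 3839

3839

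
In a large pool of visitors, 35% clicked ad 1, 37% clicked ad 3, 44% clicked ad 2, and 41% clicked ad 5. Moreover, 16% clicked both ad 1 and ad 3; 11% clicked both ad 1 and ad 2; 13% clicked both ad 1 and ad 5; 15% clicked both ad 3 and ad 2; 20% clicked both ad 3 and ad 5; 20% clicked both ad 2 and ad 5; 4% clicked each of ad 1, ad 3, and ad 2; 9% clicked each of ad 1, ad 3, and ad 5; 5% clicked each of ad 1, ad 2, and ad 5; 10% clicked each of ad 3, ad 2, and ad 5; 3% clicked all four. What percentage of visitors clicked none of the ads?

13%

Apply inclusion-exclusion:
P(at least one) = 35 + 37 + 44 + 41 − 16 − 11 − 13 − 15 − 20 − 20 + 4 + 9 + 5 + 10 − 3 = 87%
P(none) = 100% − 87% = 13%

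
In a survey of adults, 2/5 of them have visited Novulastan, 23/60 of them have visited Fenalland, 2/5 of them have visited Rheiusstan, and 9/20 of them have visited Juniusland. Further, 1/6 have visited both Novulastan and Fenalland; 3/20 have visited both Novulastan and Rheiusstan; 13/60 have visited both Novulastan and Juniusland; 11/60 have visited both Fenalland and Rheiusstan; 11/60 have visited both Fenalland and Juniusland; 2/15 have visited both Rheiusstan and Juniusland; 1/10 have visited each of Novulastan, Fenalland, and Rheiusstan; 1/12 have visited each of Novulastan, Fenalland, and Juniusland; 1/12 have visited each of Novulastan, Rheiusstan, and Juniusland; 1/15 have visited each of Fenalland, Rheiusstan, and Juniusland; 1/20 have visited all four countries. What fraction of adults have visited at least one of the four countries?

Inclusion–exclusion gives
P(union) = 2/5 + 23/60 + 2/5 + 9/20 − 1/6 − 3/20 − 13/60 − 11/60 − 11/60 − 2/15 + 1/10 + 1/12 + 1/12 + 1/15 − 1/20 = 53/60

53/60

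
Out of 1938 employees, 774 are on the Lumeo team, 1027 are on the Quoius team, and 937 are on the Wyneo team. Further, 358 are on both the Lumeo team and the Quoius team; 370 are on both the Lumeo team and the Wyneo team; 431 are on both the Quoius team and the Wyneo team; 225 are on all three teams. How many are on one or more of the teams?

N(≥1) = 774 + 1027 + 937 − 358 − 370 − 431 + 225 = 1804

1804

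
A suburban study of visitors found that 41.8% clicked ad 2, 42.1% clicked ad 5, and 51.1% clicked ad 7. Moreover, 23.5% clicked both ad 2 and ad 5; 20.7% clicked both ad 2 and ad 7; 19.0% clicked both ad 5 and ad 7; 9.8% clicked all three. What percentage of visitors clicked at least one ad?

81.6%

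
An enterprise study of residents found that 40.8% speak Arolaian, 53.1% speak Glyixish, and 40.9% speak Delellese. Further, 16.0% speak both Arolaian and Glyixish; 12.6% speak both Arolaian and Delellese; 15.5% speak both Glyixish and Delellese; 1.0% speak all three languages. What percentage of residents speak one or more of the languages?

91.7%

Inclusion–exclusion gives
P(union) = 40.8 + 53.1 + 40.9 − 16.0 − 12.6 − 15.5 + 1.0 = 91.7%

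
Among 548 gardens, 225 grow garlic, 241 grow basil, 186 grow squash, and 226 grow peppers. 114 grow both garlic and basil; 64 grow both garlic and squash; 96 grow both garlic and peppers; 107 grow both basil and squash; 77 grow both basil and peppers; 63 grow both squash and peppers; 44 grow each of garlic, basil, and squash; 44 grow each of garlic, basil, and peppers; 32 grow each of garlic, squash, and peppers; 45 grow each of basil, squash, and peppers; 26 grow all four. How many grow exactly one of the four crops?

227

By inclusion–exclusion (exactly-one form):
|exactly one| = 225 + 241 + 186 + 226 − 2·114 − 2·64 − 2·96 − 2·107 − 2·77 − 2·63 + 3·44 + 3·44 + 3·32 + 3·45 − 4·26 = 227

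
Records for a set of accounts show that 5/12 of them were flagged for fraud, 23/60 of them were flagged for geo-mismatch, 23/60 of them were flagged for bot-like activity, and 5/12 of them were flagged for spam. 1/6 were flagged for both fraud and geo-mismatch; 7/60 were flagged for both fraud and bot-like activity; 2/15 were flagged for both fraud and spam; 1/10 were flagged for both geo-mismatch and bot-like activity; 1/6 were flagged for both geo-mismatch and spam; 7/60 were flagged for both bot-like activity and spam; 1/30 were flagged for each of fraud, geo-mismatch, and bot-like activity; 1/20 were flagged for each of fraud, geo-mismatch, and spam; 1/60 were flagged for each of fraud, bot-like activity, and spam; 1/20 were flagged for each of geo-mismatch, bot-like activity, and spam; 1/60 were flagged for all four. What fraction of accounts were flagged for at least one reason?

14/15

By inclusion–exclusion:
P(≥1) = 5/12 + 23/60 + 23/60 + 5/12 − 1/6 − 7/60 − 2/15 − 1/10 − 1/6 − 7/60 + 1/30 + 1/20 + 1/60 + 1/20 − 1/60 = 14/15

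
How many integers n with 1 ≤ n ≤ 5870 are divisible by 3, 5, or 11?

3024

1956 + 1174 + 533 − 391 − 177 − 106 + 35 = 3024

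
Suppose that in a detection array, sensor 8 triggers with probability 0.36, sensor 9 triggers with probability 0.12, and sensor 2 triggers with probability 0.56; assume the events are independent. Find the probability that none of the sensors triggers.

P(none) = (1 − 0.36) × (1 − 0.12) × (1 − 0.56) = 0.64 × 0.88 × 0.44 = 0.247808

0.247808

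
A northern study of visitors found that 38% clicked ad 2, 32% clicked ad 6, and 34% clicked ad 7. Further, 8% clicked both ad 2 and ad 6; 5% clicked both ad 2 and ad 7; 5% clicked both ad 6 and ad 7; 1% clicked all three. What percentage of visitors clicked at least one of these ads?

Inclusion–exclusion gives
P(union) = 38 + 32 + 34 − 8 − 5 − 5 + 1 = 87%

87%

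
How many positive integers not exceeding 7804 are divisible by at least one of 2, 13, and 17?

By inclusion-exclusion,
⌊7804/2⌋ + ⌊7804/13⌋ + ⌊7804/17⌋ − ⌊7804/26⌋ − ⌊7804/34⌋ − ⌊7804/221⌋ + ⌊7804/442⌋ = 3902 + 600 + 459 − 300 − 229 − 35 + 17 = 4414

4414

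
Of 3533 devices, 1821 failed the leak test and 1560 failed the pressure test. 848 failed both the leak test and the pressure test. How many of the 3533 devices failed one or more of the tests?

2533

Using inclusion–exclusion:
N(≥1) = 1821 + 1560 − 848 = 2533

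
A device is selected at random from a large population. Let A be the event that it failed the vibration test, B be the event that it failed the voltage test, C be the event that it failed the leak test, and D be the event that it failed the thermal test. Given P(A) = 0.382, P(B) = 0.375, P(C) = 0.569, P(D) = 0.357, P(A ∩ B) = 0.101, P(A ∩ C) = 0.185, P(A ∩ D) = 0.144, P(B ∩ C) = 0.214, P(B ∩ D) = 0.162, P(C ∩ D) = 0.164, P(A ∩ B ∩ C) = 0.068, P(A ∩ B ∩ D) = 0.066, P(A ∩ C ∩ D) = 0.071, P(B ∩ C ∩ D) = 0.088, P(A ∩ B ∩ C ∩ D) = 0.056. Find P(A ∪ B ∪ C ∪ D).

0.950

Apply inclusion-exclusion:
P(A ∪ B ∪ C ∪ D) = 0.382 + 0.375 + 0.569 + 0.357 − 0.101 − 0.185 − 0.144 − 0.214 − 0.162 − 0.164 + 0.068 + 0.066 + 0.071 + 0.088 − 0.056 = 0.950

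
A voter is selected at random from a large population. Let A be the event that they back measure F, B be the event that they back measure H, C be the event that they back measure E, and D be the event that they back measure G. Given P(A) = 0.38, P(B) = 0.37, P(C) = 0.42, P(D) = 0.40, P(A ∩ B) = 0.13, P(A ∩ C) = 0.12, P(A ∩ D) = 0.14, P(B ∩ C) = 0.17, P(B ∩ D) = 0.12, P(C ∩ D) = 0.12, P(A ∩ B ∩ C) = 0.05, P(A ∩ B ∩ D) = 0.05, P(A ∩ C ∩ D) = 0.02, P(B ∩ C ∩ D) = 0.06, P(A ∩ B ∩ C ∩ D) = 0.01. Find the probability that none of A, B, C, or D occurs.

0.06

By inclusion-exclusion,
P(A ∪ B ∪ C ∪ D) = 0.38 + 0.37 + 0.42 + 0.40 − 0.13 − 0.12 − 0.14 − 0.17 − 0.12 − 0.12 + 0.05 + 0.05 + 0.02 + 0.06 − 0.01 = 0.94
P(none) = 1 − 0.94 = 0.06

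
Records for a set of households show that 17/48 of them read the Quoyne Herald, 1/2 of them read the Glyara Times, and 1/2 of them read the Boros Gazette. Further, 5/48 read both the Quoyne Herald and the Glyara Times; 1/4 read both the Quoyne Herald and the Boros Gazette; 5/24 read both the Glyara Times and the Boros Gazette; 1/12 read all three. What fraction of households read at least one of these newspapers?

Inclusion–exclusion gives
P(union) = 17/48 + 1/2 + 1/2 − 5/48 − 1/4 − 5/24 + 1/12 = 7/8

7/8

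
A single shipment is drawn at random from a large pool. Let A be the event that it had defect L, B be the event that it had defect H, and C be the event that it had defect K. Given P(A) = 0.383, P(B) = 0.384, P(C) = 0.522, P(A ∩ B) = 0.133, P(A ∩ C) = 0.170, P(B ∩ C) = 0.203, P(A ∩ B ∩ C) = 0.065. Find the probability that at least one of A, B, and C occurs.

0.848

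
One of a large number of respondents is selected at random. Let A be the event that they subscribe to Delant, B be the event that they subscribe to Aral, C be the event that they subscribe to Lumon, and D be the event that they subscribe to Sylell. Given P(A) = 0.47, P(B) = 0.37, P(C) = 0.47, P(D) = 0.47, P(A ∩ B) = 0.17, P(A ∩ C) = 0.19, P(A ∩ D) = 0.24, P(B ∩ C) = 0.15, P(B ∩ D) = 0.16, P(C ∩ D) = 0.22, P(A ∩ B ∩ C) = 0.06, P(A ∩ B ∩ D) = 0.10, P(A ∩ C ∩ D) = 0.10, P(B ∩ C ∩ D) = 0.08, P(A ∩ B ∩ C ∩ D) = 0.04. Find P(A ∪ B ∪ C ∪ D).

0.95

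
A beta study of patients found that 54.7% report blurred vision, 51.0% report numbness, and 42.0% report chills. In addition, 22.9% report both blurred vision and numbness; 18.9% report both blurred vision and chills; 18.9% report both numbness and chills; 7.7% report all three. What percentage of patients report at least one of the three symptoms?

94.7%

P(at least one) = 54.7 + 51.0 + 42.0 − 22.9 − 18.9 − 18.9 + 7.7 = 94.7%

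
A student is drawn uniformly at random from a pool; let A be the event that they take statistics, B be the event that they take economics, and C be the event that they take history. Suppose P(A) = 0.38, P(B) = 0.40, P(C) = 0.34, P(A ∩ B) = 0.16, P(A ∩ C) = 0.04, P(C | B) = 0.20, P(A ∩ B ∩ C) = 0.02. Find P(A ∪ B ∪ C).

P(B ∩ C) = P(B)·P(C|B) = 0.40 × 0.20 = 0.08
P(A ∪ B ∪ C) = 0.38 + 0.40 + 0.34 − 0.16 − 0.04 − 0.08 + 0.02 = 0.86

0.86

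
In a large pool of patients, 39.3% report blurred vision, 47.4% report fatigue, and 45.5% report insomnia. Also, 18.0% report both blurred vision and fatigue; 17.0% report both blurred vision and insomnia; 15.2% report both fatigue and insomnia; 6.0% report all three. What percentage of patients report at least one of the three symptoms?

88.0%

By inclusion-exclusion,
P(at least one) = 39.3 + 47.4 + 45.5 − 18.0 − 17.0 − 15.2 + 6.0 = 88.0%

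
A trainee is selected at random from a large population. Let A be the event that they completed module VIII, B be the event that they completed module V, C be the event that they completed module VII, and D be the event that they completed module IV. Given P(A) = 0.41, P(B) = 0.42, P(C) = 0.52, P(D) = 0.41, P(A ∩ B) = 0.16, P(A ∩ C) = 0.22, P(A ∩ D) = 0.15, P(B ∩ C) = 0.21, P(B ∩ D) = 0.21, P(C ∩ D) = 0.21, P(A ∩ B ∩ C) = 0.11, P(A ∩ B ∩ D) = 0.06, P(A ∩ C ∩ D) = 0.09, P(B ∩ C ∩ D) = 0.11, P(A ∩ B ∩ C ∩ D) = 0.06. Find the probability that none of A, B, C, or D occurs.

0.09

P(A ∪ B ∪ C ∪ D) = 0.41 + 0.42 + 0.52 + 0.41 − 0.16 − 0.22 − 0.15 − 0.21 − 0.21 − 0.21 + 0.11 + 0.06 + 0.09 + 0.11 − 0.06 = 0.91
P(none) = 1 − 0.91 = 0.09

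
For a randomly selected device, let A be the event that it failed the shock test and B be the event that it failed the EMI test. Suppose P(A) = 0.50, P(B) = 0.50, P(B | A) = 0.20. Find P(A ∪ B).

P(A ∩ B) = P(A)·P(B|A) = 0.50 × 0.20 = 0.10
By inclusion–exclusion:
P(A ∪ B) = 0.50 + 0.50 − 0.10 = 0.90

0.90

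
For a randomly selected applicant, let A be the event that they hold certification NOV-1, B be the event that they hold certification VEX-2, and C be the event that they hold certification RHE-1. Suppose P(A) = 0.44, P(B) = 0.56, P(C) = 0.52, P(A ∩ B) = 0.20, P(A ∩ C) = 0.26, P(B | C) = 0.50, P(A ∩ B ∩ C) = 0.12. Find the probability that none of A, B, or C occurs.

0.08

P(B ∩ C) = P(C)·P(B|C) = 0.52 × 0.50 = 0.26
By inclusion-exclusion,
P(A ∪ B ∪ C) = 0.44 + 0.56 + 0.52 − 0.20 − 0.26 − 0.26 + 0.12 = 0.92
P(none) = 1 − 0.92 = 0.08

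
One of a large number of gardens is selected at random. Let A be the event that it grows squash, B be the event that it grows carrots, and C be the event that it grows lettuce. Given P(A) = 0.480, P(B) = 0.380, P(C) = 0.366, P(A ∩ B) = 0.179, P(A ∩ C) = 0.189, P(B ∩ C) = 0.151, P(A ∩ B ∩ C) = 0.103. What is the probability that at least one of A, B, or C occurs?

P(A ∪ B ∪ C) = 0.480 + 0.380 + 0.366 − 0.179 − 0.189 − 0.151 + 0.103 = 0.810

0.810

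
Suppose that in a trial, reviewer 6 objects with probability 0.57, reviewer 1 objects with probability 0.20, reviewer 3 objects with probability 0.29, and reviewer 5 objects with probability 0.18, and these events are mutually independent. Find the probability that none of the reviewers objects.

Since the events are independent, P(none) is the product of the individual non-occurrence probabilities.
P(none) = (1 − 0.57) × (1 − 0.20) × (1 − 0.29) × (1 − 0.18) = 0.43 × 0.80 × 0.71 × 0.82 = 0.2002768

0.2002768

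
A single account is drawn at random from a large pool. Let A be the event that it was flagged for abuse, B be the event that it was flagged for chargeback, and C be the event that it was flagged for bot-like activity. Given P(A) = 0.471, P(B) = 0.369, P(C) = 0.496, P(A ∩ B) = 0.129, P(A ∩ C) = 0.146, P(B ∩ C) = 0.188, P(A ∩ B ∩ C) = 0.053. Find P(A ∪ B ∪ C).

P(A ∪ B ∪ C) = 0.471 + 0.369 + 0.496 − 0.129 − 0.146 − 0.188 + 0.053 = 0.926

0.926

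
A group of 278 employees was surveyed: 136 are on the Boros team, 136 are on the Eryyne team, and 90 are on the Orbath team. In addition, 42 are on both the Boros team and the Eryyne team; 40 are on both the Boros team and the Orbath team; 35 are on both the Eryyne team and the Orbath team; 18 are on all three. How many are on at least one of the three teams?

263

N(≥1) = 136 + 136 + 90 − 42 − 40 − 35 + 18 = 263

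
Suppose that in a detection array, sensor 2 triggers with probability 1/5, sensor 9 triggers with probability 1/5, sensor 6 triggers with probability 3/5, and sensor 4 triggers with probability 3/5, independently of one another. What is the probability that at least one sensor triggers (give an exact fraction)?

Independence gives P(none) = ∏(1 − pᵢ).
P(none) = (1 − 1/5) × (1 − 1/5) × (1 − 3/5) × (1 − 3/5) = 4/5 × 4/5 × 2/5 × 2/5 = 64/625
P(at least one) = 1 − 64/625 = 561/625

561/625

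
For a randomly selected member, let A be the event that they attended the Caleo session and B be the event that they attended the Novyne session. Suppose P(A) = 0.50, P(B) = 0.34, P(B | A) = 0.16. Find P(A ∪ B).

0.76

P(A ∩ B) = P(A)·P(B|A) = 0.50 × 0.16 = 0.08
By inclusion-exclusion,
P(A ∪ B) = 0.50 + 0.34 − 0.08 = 0.76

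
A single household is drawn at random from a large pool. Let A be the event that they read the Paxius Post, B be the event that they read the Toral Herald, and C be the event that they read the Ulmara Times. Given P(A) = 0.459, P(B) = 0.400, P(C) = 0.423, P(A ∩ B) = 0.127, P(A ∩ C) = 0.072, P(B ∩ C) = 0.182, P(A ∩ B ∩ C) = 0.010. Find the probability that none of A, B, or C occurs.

0.089

By inclusion–exclusion:
P(A ∪ B ∪ C) = 0.459 + 0.400 + 0.423 − 0.127 − 0.072 − 0.182 + 0.010 = 0.911
P(none) = 1 − 0.911 = 0.089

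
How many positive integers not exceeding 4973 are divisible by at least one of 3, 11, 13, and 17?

2355

Using inclusion–exclusion:
1657 + 452 + 382 + 292 − 150 − 127 − 97 − 34 − 26 − 22 + 11 + 8 + 7 + 2 − 0 = 2355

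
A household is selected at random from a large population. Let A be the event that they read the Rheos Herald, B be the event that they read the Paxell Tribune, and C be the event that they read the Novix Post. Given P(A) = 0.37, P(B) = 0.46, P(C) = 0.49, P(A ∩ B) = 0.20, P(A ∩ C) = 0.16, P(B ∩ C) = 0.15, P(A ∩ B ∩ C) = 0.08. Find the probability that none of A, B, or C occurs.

0.11

By inclusion–exclusion:
P(A ∪ B ∪ C) = 0.37 + 0.46 + 0.49 − 0.20 − 0.16 − 0.15 + 0.08 = 0.89
P(none) = 1 − 0.89 = 0.11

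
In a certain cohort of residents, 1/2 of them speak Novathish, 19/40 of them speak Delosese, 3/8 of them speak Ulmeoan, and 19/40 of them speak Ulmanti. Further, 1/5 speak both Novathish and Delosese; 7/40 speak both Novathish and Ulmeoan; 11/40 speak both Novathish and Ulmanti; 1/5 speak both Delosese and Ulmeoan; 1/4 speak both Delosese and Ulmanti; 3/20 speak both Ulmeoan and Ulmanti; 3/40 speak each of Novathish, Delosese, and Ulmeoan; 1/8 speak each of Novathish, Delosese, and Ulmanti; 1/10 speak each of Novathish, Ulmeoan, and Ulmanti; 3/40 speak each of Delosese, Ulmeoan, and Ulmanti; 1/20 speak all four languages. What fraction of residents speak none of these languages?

1/10

Using inclusion–exclusion:
P(at least one) = 1/2 + 19/40 + 3/8 + 19/40 − 1/5 − 7/40 − 11/40 − 1/5 − 1/4 − 3/20 + 3/40 + 1/8 + 1/10 + 3/40 − 1/20 = 9/10
P(none) = 1 − 9/10 = 1/10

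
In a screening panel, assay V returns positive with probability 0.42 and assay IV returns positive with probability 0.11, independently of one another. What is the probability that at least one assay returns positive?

Since the events are independent, P(none) is the product of the individual non-occurrence probabilities.
P(none) = (1 − 0.42) × (1 − 0.11) = 0.58 × 0.89 = 0.5162
P(at least one) = 1 − 0.5162 = 0.4838

0.4838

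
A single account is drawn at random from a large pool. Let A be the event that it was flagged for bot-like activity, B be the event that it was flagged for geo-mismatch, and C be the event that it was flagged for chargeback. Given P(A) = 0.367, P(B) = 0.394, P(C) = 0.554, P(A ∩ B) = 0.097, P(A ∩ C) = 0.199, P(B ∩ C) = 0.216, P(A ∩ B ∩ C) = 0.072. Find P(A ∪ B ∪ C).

0.875

Inclusion–exclusion gives
P(A ∪ B ∪ C) = 0.367 + 0.394 + 0.554 − 0.097 − 0.199 − 0.216 + 0.072 = 0.875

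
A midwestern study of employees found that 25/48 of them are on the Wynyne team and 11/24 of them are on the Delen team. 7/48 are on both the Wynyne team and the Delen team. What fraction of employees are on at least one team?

5/6

P(≥1) = 25/48 + 11/24 − 7/48 = 5/6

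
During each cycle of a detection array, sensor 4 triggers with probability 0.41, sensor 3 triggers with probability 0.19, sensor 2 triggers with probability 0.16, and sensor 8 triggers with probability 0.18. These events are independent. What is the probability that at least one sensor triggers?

P(none) = (1 − 0.41) × (1 − 0.19) × (1 − 0.16) × (1 − 0.18) = 0.59 × 0.81 × 0.84 × 0.82 = 0.32917752
P(at least one) = 1 − 0.32917752 = 0.67082248

0.67082248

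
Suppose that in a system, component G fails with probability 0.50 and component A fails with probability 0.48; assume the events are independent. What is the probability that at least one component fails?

0.74

P(none) = (1 − 0.50) × (1 − 0.48) = 0.50 × 0.52 = 0.26
P(at least one) = 1 − 0.26 = 0.74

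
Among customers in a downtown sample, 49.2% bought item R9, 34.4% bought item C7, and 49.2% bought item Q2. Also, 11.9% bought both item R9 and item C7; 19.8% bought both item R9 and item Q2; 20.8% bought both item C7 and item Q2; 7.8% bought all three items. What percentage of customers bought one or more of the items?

88.1%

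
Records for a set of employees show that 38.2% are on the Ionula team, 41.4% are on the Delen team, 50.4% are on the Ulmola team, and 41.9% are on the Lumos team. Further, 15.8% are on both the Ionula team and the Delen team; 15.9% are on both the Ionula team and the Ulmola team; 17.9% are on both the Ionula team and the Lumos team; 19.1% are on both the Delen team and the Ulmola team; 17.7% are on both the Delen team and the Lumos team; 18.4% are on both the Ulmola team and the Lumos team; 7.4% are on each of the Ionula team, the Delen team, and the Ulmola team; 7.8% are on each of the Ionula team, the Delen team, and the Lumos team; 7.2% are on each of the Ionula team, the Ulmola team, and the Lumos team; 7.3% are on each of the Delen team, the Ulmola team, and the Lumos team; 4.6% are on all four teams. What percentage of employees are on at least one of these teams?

92.2%

P(union) = 38.2 + 41.4 + 50.4 + 41.9 − 15.8 − 15.9 − 17.9 − 19.1 − 17.7 − 18.4 + 7.4 + 7.8 + 7.2 + 7.3 − 4.6 = 92.2%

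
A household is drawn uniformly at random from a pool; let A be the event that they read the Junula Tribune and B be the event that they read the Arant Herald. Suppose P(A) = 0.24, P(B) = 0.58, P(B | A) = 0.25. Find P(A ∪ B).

P(A ∩ B) = P(A)·P(B|A) = 0.24 × 0.25 = 0.06
By inclusion-exclusion,
P(A ∪ B) = 0.24 + 0.58 − 0.06 = 0.76

0.76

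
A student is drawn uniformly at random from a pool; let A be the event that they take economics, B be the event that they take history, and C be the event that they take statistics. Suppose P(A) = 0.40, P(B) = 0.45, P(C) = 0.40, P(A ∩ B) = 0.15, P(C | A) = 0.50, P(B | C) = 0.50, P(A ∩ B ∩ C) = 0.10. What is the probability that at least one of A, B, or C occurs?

P(A ∩ C) = P(A)·P(C|A) = 0.40 × 0.50 = 0.20
P(B ∩ C) = P(C)·P(B|C) = 0.40 × 0.50 = 0.20
Inclusion–exclusion gives
P(A ∪ B ∪ C) = 0.40 + 0.45 + 0.40 − 0.15 − 0.20 − 0.20 + 0.10 = 0.80

0.80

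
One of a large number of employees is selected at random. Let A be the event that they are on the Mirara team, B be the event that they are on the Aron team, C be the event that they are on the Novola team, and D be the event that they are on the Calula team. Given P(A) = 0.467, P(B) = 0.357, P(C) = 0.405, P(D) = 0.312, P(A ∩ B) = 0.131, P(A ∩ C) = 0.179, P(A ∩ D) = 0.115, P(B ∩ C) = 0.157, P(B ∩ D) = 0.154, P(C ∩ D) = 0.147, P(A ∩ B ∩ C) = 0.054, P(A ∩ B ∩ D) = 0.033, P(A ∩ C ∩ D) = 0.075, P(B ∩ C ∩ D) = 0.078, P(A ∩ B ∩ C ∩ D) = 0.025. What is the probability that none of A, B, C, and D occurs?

By inclusion–exclusion:
P(A ∪ B ∪ C ∪ D) = 0.467 + 0.357 + 0.405 + 0.312 − 0.131 − 0.179 − 0.115 − 0.157 − 0.154 − 0.147 + 0.054 + 0.033 + 0.075 + 0.078 − 0.025 = 0.873
P(none) = 1 − 0.873 = 0.127

0.127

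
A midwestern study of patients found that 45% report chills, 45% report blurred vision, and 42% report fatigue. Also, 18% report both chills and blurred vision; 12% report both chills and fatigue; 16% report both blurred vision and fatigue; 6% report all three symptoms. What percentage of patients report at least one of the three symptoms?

92%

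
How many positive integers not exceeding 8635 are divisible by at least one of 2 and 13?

4649

4317 + 664 − 332 = 4649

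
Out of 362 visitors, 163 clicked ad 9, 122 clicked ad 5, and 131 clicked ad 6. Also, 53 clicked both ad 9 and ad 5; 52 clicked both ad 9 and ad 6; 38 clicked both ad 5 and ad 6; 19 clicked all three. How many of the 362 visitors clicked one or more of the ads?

292

By inclusion-exclusion,
|at least one| = 163 + 122 + 131 − 53 − 52 − 38 + 19 = 292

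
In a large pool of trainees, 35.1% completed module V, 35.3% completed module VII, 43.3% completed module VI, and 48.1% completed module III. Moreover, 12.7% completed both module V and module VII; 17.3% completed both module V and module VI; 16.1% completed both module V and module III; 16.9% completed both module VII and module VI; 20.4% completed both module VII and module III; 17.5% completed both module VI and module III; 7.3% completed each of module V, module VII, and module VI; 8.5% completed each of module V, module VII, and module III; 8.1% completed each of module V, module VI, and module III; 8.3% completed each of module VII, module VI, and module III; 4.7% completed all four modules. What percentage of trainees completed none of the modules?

P(at least one) = 35.1 + 35.3 + 43.3 + 48.1 − 12.7 − 17.3 − 16.1 − 16.9 − 20.4 − 17.5 + 7.3 + 8.5 + 8.1 + 8.3 − 4.7 = 88.4%
P(none) = 100% − 88.4% = 11.6%

11.6%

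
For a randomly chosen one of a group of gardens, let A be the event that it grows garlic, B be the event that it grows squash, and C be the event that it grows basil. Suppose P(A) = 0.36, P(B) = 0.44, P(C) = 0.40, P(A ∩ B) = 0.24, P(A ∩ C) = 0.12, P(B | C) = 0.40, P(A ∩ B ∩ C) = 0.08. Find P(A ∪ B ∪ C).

0.76

P(B ∩ C) = P(C)·P(B|C) = 0.40 × 0.40 = 0.16
Apply inclusion-exclusion:
P(A ∪ B ∪ C) = 0.36 + 0.44 + 0.40 − 0.24 − 0.12 − 0.16 + 0.08 = 0.76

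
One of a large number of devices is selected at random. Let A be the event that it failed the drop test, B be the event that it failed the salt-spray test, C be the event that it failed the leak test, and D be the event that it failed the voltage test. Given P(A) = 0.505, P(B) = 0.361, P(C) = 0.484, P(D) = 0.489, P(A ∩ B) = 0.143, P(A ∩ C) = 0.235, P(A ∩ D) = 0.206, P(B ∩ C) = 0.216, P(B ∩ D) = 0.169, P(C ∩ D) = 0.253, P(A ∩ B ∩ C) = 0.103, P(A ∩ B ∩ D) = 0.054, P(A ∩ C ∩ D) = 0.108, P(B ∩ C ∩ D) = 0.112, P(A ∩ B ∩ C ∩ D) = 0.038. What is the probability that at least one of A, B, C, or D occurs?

0.956

Apply inclusion-exclusion:
P(A ∪ B ∪ C ∪ D) = 0.505 + 0.361 + 0.484 + 0.489 − 0.143 − 0.235 − 0.206 − 0.216 − 0.169 − 0.253 + 0.103 + 0.054 + 0.108 + 0.112 − 0.038 = 0.956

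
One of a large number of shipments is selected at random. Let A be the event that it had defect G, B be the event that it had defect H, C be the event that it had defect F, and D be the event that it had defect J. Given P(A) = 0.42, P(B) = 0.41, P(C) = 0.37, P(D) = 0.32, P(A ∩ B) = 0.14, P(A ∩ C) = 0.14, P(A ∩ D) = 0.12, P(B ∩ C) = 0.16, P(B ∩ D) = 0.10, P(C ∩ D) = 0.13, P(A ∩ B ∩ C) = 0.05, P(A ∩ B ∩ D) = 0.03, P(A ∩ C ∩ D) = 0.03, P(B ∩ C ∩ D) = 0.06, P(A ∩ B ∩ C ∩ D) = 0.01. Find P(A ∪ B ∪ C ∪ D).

By inclusion-exclusion,
P(A ∪ B ∪ C ∪ D) = 0.42 + 0.41 + 0.37 + 0.32 − 0.14 − 0.14 − 0.12 − 0.16 − 0.10 − 0.13 + 0.05 + 0.03 + 0.03 + 0.06 − 0.01 = 0.89

0.89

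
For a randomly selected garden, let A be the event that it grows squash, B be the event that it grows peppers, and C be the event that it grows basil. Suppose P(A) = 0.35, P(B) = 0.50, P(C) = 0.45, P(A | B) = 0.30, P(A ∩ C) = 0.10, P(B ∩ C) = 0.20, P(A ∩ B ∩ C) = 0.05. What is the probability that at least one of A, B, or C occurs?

P(A ∩ B) = P(B)·P(A|B) = 0.50 × 0.30 = 0.15
Using inclusion–exclusion:
P(A ∪ B ∪ C) = 0.35 + 0.50 + 0.45 − 0.15 − 0.10 − 0.20 + 0.05 = 0.90

0.90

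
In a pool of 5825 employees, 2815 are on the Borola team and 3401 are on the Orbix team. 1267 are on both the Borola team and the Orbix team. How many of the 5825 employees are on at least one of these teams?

4949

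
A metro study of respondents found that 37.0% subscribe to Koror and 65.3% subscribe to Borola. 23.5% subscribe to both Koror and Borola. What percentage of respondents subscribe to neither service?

21.2%

By inclusion-exclusion,
P(at least one) = 37.0 + 65.3 − 23.5 = 78.8%
P(none) = 100% − 78.8% = 21.2%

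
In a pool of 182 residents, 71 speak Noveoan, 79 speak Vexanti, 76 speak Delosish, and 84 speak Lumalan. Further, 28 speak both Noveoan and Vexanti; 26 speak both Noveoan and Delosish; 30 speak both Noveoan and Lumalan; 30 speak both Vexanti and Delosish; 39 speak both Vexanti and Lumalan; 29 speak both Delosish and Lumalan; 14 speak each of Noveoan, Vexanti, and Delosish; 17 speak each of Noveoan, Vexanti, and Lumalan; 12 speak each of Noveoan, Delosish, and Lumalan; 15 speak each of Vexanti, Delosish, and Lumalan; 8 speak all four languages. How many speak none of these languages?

4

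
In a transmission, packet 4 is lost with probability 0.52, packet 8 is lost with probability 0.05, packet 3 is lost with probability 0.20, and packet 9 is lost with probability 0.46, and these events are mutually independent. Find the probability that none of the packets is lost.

Since the events are independent, P(none) is the product of the individual non-occurrence probabilities.
P(none) = (1 − 0.52) × (1 − 0.05) × (1 − 0.20) × (1 − 0.46) = 0.48 × 0.95 × 0.80 × 0.54 = 0.196992

0.196992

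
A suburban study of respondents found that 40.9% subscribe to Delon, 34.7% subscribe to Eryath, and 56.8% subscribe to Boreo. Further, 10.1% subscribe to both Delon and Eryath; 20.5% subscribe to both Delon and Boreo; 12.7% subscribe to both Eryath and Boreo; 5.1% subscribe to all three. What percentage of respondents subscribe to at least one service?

94.2%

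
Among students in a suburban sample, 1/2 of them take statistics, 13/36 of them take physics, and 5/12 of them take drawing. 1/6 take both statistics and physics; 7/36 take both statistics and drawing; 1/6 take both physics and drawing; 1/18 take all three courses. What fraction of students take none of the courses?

P(union) = 1/2 + 13/36 + 5/12 − 1/6 − 7/36 − 1/6 + 1/18 = 29/36
P(none) = 1 − 29/36 = 7/36

7/36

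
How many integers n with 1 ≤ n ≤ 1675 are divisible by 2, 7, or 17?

837 + 239 + 98 − 119 − 49 − 14 + 7 = 999

999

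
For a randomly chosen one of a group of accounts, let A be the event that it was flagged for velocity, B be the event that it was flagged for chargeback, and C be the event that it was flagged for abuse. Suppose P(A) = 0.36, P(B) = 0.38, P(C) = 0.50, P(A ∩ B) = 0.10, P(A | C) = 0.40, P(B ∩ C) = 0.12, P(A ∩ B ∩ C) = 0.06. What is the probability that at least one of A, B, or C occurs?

0.88

P(A ∩ C) = P(C)·P(A|C) = 0.50 × 0.40 = 0.20
P(A ∪ B ∪ C) = 0.36 + 0.38 + 0.50 − 0.10 − 0.20 − 0.12 + 0.06 = 0.88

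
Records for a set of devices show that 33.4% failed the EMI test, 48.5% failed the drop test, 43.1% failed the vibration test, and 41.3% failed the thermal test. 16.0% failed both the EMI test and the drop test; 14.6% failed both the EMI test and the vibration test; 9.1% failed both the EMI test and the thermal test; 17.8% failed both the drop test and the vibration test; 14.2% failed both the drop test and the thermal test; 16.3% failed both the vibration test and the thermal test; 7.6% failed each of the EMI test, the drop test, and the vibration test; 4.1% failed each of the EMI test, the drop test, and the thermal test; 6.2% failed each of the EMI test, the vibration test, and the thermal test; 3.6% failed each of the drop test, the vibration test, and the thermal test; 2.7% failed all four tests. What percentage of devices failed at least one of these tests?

97.1%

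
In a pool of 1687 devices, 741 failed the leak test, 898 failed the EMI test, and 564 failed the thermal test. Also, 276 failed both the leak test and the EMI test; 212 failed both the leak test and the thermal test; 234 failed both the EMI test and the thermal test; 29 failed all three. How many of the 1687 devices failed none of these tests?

177

N(≥1) = 741 + 898 + 564 − 276 − 212 − 234 + 29 = 1510
None: 1687 − 1510 = 177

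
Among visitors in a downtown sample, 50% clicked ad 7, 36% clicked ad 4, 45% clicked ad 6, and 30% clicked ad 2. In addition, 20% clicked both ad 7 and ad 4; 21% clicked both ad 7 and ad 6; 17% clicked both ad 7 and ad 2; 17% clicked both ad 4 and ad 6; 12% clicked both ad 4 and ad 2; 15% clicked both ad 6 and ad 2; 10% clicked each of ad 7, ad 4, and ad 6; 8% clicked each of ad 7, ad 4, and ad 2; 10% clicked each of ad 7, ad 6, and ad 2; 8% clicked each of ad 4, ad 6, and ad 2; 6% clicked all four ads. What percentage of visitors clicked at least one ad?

Apply inclusion-exclusion:
P(≥1) = 50 + 36 + 45 + 30 − 20 − 21 − 17 − 17 − 12 − 15 + 10 + 8 + 10 + 8 − 6 = 89%

89%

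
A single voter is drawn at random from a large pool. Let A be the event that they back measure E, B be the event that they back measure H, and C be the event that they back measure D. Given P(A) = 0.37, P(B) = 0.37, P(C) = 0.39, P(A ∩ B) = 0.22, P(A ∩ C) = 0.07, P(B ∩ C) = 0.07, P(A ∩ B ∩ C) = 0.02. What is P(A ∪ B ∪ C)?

0.79

P(A ∪ B ∪ C) = 0.37 + 0.37 + 0.39 − 0.22 − 0.07 − 0.07 + 0.02 = 0.79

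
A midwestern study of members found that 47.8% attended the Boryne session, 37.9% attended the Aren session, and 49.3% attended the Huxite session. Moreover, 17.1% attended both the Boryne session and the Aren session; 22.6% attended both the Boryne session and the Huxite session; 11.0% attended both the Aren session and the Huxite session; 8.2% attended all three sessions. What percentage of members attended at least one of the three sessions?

92.5%

By inclusion–exclusion:
P(at least one) = 47.8 + 37.9 + 49.3 − 17.1 − 22.6 − 11.0 + 8.2 = 92.5%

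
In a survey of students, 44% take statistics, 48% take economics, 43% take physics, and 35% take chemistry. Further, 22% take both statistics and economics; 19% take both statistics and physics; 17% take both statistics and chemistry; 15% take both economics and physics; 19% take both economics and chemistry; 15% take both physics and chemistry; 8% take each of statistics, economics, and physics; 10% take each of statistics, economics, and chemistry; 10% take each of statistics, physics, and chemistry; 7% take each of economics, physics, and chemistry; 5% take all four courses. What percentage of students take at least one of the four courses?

93%

P(at least one) = 44 + 48 + 43 + 35 − 22 − 19 − 17 − 15 − 19 − 15 + 8 + 10 + 10 + 7 − 5 = 93%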